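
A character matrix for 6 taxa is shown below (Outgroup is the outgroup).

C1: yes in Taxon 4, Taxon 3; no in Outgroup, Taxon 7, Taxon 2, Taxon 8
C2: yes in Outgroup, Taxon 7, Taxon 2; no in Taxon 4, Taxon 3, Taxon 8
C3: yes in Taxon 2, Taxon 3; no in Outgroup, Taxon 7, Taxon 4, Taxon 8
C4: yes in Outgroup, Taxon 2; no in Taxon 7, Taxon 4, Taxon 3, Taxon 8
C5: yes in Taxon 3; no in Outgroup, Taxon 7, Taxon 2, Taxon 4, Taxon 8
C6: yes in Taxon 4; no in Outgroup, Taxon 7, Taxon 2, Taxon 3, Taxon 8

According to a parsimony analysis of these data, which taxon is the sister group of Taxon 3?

Taxon 4

Character polarity is set by the outgroup: the derived state is whichever differs from the outgroup's state, so for C2, C4 the derived state is 'no', and for the remaining characters it is 'yes'.
Only Taxon 3 and Taxon 4 show the derived state 'yes' for C1, supporting them as a clade.
C2 (derived state 'no') is shared by Taxon 3, Taxon 4, and Taxon 8 — a synapomorphy uniting that clade.
C3 groups Taxon 2 and Taxon 3, which is incompatible with the clades supported by the remaining characters; treating it as convergent (homoplasy) costs fewer steps than any alternative tree.
Only Taxon 3, Taxon 4, Taxon 7, and Taxon 8 show the derived state 'no' for C4, supporting them as a clade.
C5: derived state 'yes' in Taxon 3 only — an autapomorphy, so it tells us nothing about relationships among taxa.
C6 (derived state 'yes') is unique to Taxon 4 (autapomorphy; uninformative for grouping).
Most parsimonious ingroup topology: ((Taxon 7,((Taxon 4,Taxon 3),Taxon 8)),Taxon 2).
Taxon 3 and Taxon 4 form a cherry on this tree, so they are sister taxa.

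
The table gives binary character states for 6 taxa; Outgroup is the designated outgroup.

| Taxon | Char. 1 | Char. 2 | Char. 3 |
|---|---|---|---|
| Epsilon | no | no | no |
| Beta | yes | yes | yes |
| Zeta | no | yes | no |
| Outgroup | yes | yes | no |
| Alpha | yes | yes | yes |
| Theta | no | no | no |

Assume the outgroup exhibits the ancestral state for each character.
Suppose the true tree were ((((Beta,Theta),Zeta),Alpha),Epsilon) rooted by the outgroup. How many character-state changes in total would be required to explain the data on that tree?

Map each character onto ((((Beta,Theta),Zeta),Alpha),Epsilon) (rooted by Outgroup) and count the minimum state changes it requires (Fitch parsimony):
Char. 1: 3; Char. 2: 2; Char. 3: 2.
Total tree length = 7.

7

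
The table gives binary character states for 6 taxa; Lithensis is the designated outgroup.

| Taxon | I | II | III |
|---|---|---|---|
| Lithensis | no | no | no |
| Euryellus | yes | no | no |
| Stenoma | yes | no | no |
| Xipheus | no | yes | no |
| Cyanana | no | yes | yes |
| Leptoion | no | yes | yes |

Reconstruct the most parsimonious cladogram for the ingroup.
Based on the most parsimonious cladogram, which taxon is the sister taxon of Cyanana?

The outgroup has state 'no' for every character, so 'yes' is the derived state throughout.
I (derived state 'yes') is shared by Euryellus and Stenoma — a synapomorphy uniting that clade.
II: derived state 'yes' in Cyanana, Leptoion, and Xipheus only — synapomorphy for {Cyanana, Leptoion, Xipheus}.
III: derived state 'yes' in Cyanana and Leptoion only — synapomorphy for {Cyanana, Leptoion}.
Most parsimonious ingroup topology: ((Euryellus,Stenoma),(Xipheus,(Cyanana,Leptoion))).
Cyanana and Leptoion form a cherry on this tree, so they are sister taxa.

Leptoion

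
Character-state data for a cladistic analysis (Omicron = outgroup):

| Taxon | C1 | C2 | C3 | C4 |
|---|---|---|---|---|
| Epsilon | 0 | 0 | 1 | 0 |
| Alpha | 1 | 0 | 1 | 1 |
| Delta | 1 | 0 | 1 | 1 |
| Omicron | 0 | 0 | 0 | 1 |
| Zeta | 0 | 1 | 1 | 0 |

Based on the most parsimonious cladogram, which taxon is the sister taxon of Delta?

Alpha

Character polarity is set by the outgroup: the derived state is whichever differs from the outgroup's state, so for C4 the derived state is '0', and for the remaining characters it is '1'.
C1 (derived state '1') is shared by Alpha and Delta — a synapomorphy uniting that clade.
C2 (derived state '1') is unique to Zeta (autapomorphy; uninformative for grouping).
All ingroup taxa share the derived state '1' for C3; it defines the ingroup but does not resolve relationships within it.
C4: derived state '0' in Epsilon and Zeta only — synapomorphy for {Epsilon, Zeta}.
Most parsimonious ingroup topology: ((Epsilon,Zeta),(Alpha,Delta)).
Delta and Alpha form a cherry on this tree, so they are sister taxa.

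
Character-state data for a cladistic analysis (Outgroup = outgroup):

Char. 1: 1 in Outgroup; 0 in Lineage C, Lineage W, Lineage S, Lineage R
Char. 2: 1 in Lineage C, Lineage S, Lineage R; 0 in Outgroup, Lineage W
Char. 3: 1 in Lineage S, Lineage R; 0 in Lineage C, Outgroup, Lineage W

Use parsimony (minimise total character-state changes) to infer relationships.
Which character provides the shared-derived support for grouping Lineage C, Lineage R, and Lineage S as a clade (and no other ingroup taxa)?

Character polarity is set by the outgroup: the derived state is whichever differs from the outgroup's state, so for Char. 1 the derived state is '0', and for the remaining characters it is '1'.
Char. 1 (derived state '0') is shared by all ingroup taxa — unites the whole ingroup.
Char. 2 (derived state '1') is shared by Lineage C, Lineage R, and Lineage S — a synapomorphy uniting that clade.
Char. 3 (derived state '1') is shared by Lineage R and Lineage S — a synapomorphy uniting that clade.
Most parsimonious ingroup topology: (((Lineage R,Lineage S),Lineage C),Lineage W).
The clade {Lineage C, Lineage R, Lineage S} is supported by Char. 2: its derived state '1' occurs in exactly those taxa and in no other taxon (including the outgroup).

Char. 2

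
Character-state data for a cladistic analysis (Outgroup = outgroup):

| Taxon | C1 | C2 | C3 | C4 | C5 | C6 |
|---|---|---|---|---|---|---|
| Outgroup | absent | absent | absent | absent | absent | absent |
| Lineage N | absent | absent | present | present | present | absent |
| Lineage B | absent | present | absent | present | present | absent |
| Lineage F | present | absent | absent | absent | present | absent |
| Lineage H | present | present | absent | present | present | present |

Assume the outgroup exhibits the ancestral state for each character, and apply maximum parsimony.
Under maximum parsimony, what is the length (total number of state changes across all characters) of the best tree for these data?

7

The outgroup has state 'absent' for every character, so 'present' is the derived state throughout.
C1 groups Lineage F and Lineage H, which is incompatible with the clades supported by the remaining characters; treating it as convergent (homoplasy) costs fewer steps than any alternative tree.
C2 (derived state 'present') is shared by Lineage B and Lineage H — a synapomorphy uniting that clade.
C3: derived state 'present' in Lineage N only — an autapomorphy, so it tells us nothing about relationships among taxa.
Only Lineage B, Lineage H, and Lineage N show the derived state 'present' for C4, supporting them as a clade.
C5 (derived state 'present') is shared by all ingroup taxa — unites the whole ingroup.
C6 (derived state 'present') is unique to Lineage H (autapomorphy; uninformative for grouping).
Most parsimonious ingroup topology: ((Lineage N,(Lineage B,Lineage H)),Lineage F).
Changes per character on this tree: C1: 2; C2: 1; C3: 1; C4: 1; C5: 1; C6: 1.
Total = 7.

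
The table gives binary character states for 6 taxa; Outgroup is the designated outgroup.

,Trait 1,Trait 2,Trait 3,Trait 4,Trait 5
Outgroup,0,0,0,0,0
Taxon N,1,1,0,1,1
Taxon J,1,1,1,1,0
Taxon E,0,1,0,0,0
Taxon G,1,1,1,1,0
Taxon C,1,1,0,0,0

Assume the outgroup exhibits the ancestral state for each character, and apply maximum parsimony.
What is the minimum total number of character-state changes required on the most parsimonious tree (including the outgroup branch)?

5

The outgroup has state '0' for every character, so '1' is the derived state throughout.
Only Taxon C, Taxon G, Taxon J, and Taxon N show the derived state '1' for Trait 1, supporting them as a clade.
All ingroup taxa share the derived state '1' for Trait 2; it defines the ingroup but does not resolve relationships within it.
Trait 3 (derived state '1') is shared by Taxon G and Taxon J — a synapomorphy uniting that clade.
Only Taxon G, Taxon J, and Taxon N show the derived state '1' for Trait 4, supporting them as a clade.
Trait 5: derived state '1' in Taxon N only — an autapomorphy, so it tells us nothing about relationships among taxa.
Most parsimonious ingroup topology: (((Taxon N,(Taxon J,Taxon G)),Taxon C),Taxon E).
Changes per character on this tree: Trait 1: 1; Trait 2: 1; Trait 3: 1; Trait 4: 1; Trait 5: 1.
Total = 5.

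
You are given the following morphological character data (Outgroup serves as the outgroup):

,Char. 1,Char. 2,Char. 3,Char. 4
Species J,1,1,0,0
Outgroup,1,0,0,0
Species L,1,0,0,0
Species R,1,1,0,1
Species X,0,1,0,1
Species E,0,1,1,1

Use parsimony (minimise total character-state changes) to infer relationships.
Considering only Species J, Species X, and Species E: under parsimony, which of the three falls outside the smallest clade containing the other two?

Species J

Character polarity is set by the outgroup: the derived state is whichever differs from the outgroup's state, so for Char. 1 the derived state is '0', and for the remaining characters it is '1'.
Only Species E and Species X show the derived state '0' for Char. 1, supporting them as a clade.
Only Species E, Species J, Species R, and Species X show the derived state '1' for Char. 2, supporting them as a clade.
Char. 3: derived state '1' in Species E only — an autapomorphy, so it tells us nothing about relationships among taxa.
Char. 4: derived state '1' in Species E, Species R, and Species X only — synapomorphy for {Species E, Species R, Species X}.
Most parsimonious ingroup topology: ((((Species E,Species X),Species R),Species J),Species L).
Species X and Species E share a more recent common ancestor with each other than either does with Species J, so Species J is the least closely related of the three.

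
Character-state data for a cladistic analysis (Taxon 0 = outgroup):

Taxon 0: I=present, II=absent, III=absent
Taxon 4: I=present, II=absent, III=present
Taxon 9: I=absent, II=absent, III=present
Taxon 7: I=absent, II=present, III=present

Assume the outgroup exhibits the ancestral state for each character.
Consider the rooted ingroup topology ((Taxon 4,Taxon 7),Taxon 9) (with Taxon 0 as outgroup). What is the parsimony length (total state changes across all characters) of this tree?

4

Map each character onto ((Taxon 4,Taxon 7),Taxon 9) (rooted by Taxon 0) and count the minimum state changes it requires (Fitch parsimony):
I: 2; II: 1; III: 1.
Total tree length = 4.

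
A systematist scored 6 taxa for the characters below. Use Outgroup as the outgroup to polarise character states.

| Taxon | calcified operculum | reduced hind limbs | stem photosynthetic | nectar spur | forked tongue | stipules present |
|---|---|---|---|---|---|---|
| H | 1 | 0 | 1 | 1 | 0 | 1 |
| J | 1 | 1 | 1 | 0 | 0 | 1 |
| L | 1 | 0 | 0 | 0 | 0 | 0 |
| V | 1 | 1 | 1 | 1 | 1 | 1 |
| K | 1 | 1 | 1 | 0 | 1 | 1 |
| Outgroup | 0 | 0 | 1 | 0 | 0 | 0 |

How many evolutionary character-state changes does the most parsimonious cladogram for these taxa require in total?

Character polarity is set by the outgroup: the derived state is whichever differs from the outgroup's state, so for stem photosynthetic the derived state is '0', and for the remaining characters it is '1'.
All ingroup taxa share the derived state '1' for calcified operculum; it defines the ingroup but does not resolve relationships within it.
reduced hind limbs (derived state '1') is shared by J, K, and V — a synapomorphy uniting that clade.
stem photosynthetic (derived state '0') is unique to L (autapomorphy; uninformative for grouping).
nectar spur (state '1') occurs in H and V but conflicts with the nesting implied by the other characters — most parsimoniously interpreted as homoplasy.
forked tongue (derived state '1') is shared by K and V — a synapomorphy uniting that clade.
Only H, J, K, and V show the derived state '1' for stipules present, supporting them as a clade.
Most parsimonious ingroup topology: ((((K,V),J),H),L).
Changes per character on this tree: calcified operculum: 1; reduced hind limbs: 1; stem photosynthetic: 1; nectar spur: 2; forked tongue: 1; stipules present: 1.
Total = 7.

7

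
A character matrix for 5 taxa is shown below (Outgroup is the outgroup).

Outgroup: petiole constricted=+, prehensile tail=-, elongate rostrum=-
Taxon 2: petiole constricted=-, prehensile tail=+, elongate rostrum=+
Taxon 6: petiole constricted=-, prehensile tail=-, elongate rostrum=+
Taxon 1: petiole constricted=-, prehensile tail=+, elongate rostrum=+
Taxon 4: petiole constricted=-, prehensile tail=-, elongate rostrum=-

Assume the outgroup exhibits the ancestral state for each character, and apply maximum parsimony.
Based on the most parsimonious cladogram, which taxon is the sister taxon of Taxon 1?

Character polarity is set by the outgroup: the derived state is whichever differs from the outgroup's state, so for petiole constricted the derived state is '-', and for the remaining characters it is '+'.
petiole constricted (derived state '-') is shared by all ingroup taxa — unites the whole ingroup.
Only Taxon 1 and Taxon 2 show the derived state '+' for prehensile tail, supporting them as a clade.
Only Taxon 1, Taxon 2, and Taxon 6 show the derived state '+' for elongate rostrum, supporting them as a clade.
Most parsimonious ingroup topology: (((Taxon 2,Taxon 1),Taxon 6),Taxon 4).
Taxon 1 and Taxon 2 form a cherry on this tree, so they are sister taxa.

Taxon 2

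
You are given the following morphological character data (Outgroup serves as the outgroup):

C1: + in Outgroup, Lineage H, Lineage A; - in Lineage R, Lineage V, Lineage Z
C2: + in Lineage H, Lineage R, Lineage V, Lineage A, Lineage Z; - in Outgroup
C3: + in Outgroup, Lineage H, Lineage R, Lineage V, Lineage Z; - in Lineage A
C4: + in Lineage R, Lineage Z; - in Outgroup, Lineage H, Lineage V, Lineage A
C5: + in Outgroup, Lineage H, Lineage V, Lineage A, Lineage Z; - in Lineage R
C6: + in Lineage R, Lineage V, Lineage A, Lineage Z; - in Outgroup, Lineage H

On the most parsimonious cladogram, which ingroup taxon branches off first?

Lineage H

Character polarity is set by the outgroup: the derived state is whichever differs from the outgroup's state, so for C1, C3, C5 the derived state is '-', and for the remaining characters it is '+'.
C1: derived state '-' in Lineage R, Lineage V, and Lineage Z only — synapomorphy for {Lineage R, Lineage V, Lineage Z}.
All ingroup taxa share the derived state '+' for C2; it defines the ingroup but does not resolve relationships within it.
C3 (derived state '-') is unique to Lineage A (autapomorphy; uninformative for grouping).
C4 (derived state '+') is shared by Lineage R and Lineage Z — a synapomorphy uniting that clade.
C5: derived state '-' in Lineage R only — an autapomorphy, so it tells us nothing about relationships among taxa.
Only Lineage A, Lineage R, Lineage V, and Lineage Z show the derived state '+' for C6, supporting them as a clade.
Most parsimonious ingroup topology: (Lineage H,(((Lineage R,Lineage Z),Lineage V),Lineage A)).
Lineage H is sister to the clade containing all other ingroup taxa, so it is the earliest-diverging (most basal) ingroup lineage.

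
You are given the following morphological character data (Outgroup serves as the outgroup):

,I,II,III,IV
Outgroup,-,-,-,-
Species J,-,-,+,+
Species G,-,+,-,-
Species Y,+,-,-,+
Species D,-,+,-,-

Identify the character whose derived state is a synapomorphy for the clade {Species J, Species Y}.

IV

The outgroup has state '-' for every character, so '+' is the derived state throughout.
I: derived state '+' in Species Y only — an autapomorphy, so it tells us nothing about relationships among taxa.
II (derived state '+') is shared by Species D and Species G — a synapomorphy uniting that clade.
III: derived state '+' in Species J only — an autapomorphy, so it tells us nothing about relationships among taxa.
IV: derived state '+' in Species J and Species Y only — synapomorphy for {Species J, Species Y}.
Most parsimonious ingroup topology: ((Species J,Species Y),(Species G,Species D)).
The clade {Species J, Species Y} is supported by IV: its derived state '+' occurs in exactly those taxa and in no other taxon (including the outgroup).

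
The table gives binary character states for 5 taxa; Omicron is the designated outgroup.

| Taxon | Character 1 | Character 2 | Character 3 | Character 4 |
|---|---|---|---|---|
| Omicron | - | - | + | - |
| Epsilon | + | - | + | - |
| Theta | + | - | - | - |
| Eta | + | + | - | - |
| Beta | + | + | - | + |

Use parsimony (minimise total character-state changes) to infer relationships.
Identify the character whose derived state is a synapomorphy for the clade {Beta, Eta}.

Character 2

Character polarity is set by the outgroup: the derived state is whichever differs from the outgroup's state, so for Character 3 the derived state is '-', and for the remaining characters it is '+'.
All ingroup taxa share the derived state '+' for Character 1; it defines the ingroup but does not resolve relationships within it.
Character 2: derived state '+' in Beta and Eta only — synapomorphy for {Beta, Eta}.
Character 3 (derived state '-') is shared by Beta, Eta, and Theta — a synapomorphy uniting that clade.
Character 4: derived state '+' in Beta only — an autapomorphy, so it tells us nothing about relationships among taxa.
Most parsimonious ingroup topology: (Epsilon,(Theta,(Eta,Beta))).
The clade {Beta, Eta} is supported by Character 2: its derived state '+' occurs in exactly those taxa and in no other taxon (including the outgroup).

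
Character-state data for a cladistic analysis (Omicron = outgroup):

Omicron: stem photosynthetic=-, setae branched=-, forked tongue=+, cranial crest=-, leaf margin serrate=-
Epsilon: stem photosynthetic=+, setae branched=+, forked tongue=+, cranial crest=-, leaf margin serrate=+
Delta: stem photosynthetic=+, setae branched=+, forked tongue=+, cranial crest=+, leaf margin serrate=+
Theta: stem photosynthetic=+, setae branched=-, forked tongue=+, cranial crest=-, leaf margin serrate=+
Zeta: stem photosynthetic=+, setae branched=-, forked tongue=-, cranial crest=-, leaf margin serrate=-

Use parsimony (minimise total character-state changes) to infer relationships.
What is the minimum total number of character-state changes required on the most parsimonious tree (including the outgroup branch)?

Character polarity is set by the outgroup: the derived state is whichever differs from the outgroup's state, so for forked tongue the derived state is '-', and for the remaining characters it is '+'.
stem photosynthetic (derived state '+') is shared by all ingroup taxa — unites the whole ingroup.
setae branched: derived state '+' in Delta and Epsilon only — synapomorphy for {Delta, Epsilon}.
forked tongue (derived state '-') is unique to Zeta (autapomorphy; uninformative for grouping).
cranial crest (derived state '+') is unique to Delta (autapomorphy; uninformative for grouping).
leaf margin serrate (derived state '+') is shared by Delta, Epsilon, and Theta — a synapomorphy uniting that clade.
Most parsimonious ingroup topology: (((Epsilon,Delta),Theta),Zeta).
Changes per character on this tree: stem photosynthetic: 1; setae branched: 1; forked tongue: 1; cranial crest: 1; leaf margin serrate: 1.
Total = 5.

5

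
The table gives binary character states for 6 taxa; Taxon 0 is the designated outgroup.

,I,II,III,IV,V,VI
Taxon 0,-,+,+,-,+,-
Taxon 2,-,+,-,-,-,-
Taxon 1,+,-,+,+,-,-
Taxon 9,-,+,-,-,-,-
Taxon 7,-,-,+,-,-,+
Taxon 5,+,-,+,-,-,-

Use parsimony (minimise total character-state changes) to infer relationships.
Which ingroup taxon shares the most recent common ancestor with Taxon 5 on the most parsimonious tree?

Character polarity is set by the outgroup: the derived state is whichever differs from the outgroup's state, so for II, III, V the derived state is '-', and for the remaining characters it is '+'.
I: derived state '+' in Taxon 1 and Taxon 5 only — synapomorphy for {Taxon 1, Taxon 5}.
II: derived state '-' in Taxon 1, Taxon 5, and Taxon 7 only — synapomorphy for {Taxon 1, Taxon 5, Taxon 7}.
III (derived state '-') is shared by Taxon 2 and Taxon 9 — a synapomorphy uniting that clade.
IV: derived state '+' in Taxon 1 only — an autapomorphy, so it tells us nothing about relationships among taxa.
V (derived state '-') is shared by all ingroup taxa — unites the whole ingroup.
VI (derived state '+') is unique to Taxon 7 (autapomorphy; uninformative for grouping).
Most parsimonious ingroup topology: ((Taxon 2,Taxon 9),((Taxon 1,Taxon 5),Taxon 7)).
Taxon 5 and Taxon 1 form a cherry on this tree, so they are sister taxa.

Taxon 1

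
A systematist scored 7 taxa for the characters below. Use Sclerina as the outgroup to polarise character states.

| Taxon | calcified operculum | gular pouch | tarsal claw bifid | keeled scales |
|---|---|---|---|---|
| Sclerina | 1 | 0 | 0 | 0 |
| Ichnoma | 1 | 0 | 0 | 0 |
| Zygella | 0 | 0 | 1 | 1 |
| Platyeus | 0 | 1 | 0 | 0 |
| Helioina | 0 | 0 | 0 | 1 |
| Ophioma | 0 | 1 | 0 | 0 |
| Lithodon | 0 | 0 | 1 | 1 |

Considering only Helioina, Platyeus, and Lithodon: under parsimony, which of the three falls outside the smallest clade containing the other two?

Platyeus

Character polarity is set by the outgroup: the derived state is whichever differs from the outgroup's state, so for calcified operculum the derived state is '0', and for the remaining characters it is '1'.
Only Helioina, Lithodon, Ophioma, Platyeus, and Zygella show the derived state '0' for calcified operculum, supporting them as a clade.
gular pouch (derived state '1') is shared by Ophioma and Platyeus — a synapomorphy uniting that clade.
Only Lithodon and Zygella show the derived state '1' for tarsal claw bifid, supporting them as a clade.
keeled scales: derived state '1' in Helioina, Lithodon, and Zygella only — synapomorphy for {Helioina, Lithodon, Zygella}.
Most parsimonious ingroup topology: (Ichnoma,(((Zygella,Lithodon),Helioina),(Platyeus,Ophioma))).
Lithodon and Helioina share a more recent common ancestor with each other than either does with Platyeus, so Platyeus is the least closely related of the three.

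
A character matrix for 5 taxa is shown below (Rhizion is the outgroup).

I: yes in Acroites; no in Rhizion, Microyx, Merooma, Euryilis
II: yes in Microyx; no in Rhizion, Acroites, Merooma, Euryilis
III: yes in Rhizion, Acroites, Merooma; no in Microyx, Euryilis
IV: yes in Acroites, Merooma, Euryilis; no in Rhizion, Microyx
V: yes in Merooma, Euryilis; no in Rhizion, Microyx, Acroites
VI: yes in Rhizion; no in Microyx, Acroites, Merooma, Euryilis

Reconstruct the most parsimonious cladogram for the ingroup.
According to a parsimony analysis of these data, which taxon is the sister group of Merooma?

Character polarity is set by the outgroup: the derived state is whichever differs from the outgroup's state, so for III, VI the derived state is 'no', and for the remaining characters it is 'yes'.
I (derived state 'yes') is unique to Acroites (autapomorphy; uninformative for grouping).
II (derived state 'yes') is unique to Microyx (autapomorphy; uninformative for grouping).
III groups Euryilis and Microyx, which is incompatible with the clades supported by the remaining characters; treating it as convergent (homoplasy) costs fewer steps than any alternative tree.
IV: derived state 'yes' in Acroites, Euryilis, and Merooma only — synapomorphy for {Acroites, Euryilis, Merooma}.
Only Euryilis and Merooma show the derived state 'yes' for V, supporting them as a clade.
VI (derived state 'no') is shared by all ingroup taxa — unites the whole ingroup.
Most parsimonious ingroup topology: (Microyx,(Acroites,(Merooma,Euryilis))).
Merooma and Euryilis form a cherry on this tree, so they are sister taxa.

Euryilis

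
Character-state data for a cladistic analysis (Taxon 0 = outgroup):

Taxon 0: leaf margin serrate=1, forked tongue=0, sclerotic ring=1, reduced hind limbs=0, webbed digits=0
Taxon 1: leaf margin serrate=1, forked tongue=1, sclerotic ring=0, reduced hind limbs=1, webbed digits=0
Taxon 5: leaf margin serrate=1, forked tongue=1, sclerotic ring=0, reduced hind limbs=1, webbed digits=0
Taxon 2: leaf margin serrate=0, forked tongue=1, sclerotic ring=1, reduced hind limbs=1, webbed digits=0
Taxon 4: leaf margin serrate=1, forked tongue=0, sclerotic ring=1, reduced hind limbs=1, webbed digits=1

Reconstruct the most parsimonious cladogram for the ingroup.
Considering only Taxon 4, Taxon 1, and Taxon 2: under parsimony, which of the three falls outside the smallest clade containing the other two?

Character polarity is set by the outgroup: the derived state is whichever differs from the outgroup's state, so for leaf margin serrate, sclerotic ring the derived state is '0', and for the remaining characters it is '1'.
leaf margin serrate (derived state '0') is unique to Taxon 2 (autapomorphy; uninformative for grouping).
Only Taxon 1, Taxon 2, and Taxon 5 show the derived state '1' for forked tongue, supporting them as a clade.
sclerotic ring: derived state '0' in Taxon 1 and Taxon 5 only — synapomorphy for {Taxon 1, Taxon 5}.
All ingroup taxa share the derived state '1' for reduced hind limbs; it defines the ingroup but does not resolve relationships within it.
webbed digits: derived state '1' in Taxon 4 only — an autapomorphy, so it tells us nothing about relationships among taxa.
Most parsimonious ingroup topology: (((Taxon 1,Taxon 5),Taxon 2),Taxon 4).
Taxon 1 and Taxon 2 share a more recent common ancestor with each other than either does with Taxon 4, so Taxon 4 is the least closely related of the three.

Taxon 4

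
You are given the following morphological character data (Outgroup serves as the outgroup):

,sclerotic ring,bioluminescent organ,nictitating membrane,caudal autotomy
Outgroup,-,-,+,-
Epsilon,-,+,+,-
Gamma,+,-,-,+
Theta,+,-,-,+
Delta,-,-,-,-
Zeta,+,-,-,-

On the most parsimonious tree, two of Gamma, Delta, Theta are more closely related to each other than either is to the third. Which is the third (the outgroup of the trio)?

Character polarity is set by the outgroup: the derived state is whichever differs from the outgroup's state, so for nictitating membrane the derived state is '-', and for the remaining characters it is '+'.
Only Gamma, Theta, and Zeta show the derived state '+' for sclerotic ring, supporting them as a clade.
bioluminescent organ: derived state '+' in Epsilon only — an autapomorphy, so it tells us nothing about relationships among taxa.
Only Delta, Gamma, Theta, and Zeta show the derived state '-' for nictitating membrane, supporting them as a clade.
caudal autotomy: derived state '+' in Gamma and Theta only — synapomorphy for {Gamma, Theta}.
Most parsimonious ingroup topology: (Epsilon,(((Gamma,Theta),Zeta),Delta)).
Theta and Gamma share a more recent common ancestor with each other than either does with Delta, so Delta is the least closely related of the three.

Delta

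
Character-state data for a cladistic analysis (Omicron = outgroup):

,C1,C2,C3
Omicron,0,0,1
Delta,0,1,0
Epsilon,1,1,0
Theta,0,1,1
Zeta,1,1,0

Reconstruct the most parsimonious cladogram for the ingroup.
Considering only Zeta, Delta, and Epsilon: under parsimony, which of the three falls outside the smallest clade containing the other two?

Delta

Character polarity is set by the outgroup: the derived state is whichever differs from the outgroup's state, so for C3 the derived state is '0', and for the remaining characters it is '1'.
C1 (derived state '1') is shared by Epsilon and Zeta — a synapomorphy uniting that clade.
All ingroup taxa share the derived state '1' for C2; it defines the ingroup but does not resolve relationships within it.
C3: derived state '0' in Delta, Epsilon, and Zeta only — synapomorphy for {Delta, Epsilon, Zeta}.
Most parsimonious ingroup topology: ((Delta,(Epsilon,Zeta)),Theta).
Epsilon and Zeta share a more recent common ancestor with each other than either does with Delta, so Delta is the least closely related of the three.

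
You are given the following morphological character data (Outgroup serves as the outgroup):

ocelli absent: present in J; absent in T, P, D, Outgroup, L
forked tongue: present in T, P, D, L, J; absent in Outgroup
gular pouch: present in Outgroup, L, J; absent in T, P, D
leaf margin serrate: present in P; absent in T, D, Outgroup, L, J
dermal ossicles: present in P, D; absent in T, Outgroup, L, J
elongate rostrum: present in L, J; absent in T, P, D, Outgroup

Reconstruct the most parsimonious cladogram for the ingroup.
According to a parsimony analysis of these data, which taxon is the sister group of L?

Character polarity is set by the outgroup: the derived state is whichever differs from the outgroup's state, so for gular pouch the derived state is 'absent', and for the remaining characters it is 'present'.
ocelli absent: derived state 'present' in J only — an autapomorphy, so it tells us nothing about relationships among taxa.
forked tongue (derived state 'present') is shared by all ingroup taxa — unites the whole ingroup.
Only D, P, and T show the derived state 'absent' for gular pouch, supporting them as a clade.
leaf margin serrate: derived state 'present' in P only — an autapomorphy, so it tells us nothing about relationships among taxa.
dermal ossicles (derived state 'present') is shared by D and P — a synapomorphy uniting that clade.
elongate rostrum: derived state 'present' in J and L only — synapomorphy for {J, L}.
Most parsimonious ingroup topology: ((J,L),((P,D),T)).
L and J form a cherry on this tree, so they are sister taxa.

J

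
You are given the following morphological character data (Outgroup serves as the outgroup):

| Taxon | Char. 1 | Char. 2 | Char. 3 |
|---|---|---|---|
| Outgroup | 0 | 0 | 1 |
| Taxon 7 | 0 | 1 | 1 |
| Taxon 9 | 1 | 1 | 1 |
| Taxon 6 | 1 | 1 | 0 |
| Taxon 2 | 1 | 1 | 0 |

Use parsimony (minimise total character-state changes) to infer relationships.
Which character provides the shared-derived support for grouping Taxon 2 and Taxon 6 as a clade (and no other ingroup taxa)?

Char. 3

Character polarity is set by the outgroup: the derived state is whichever differs from the outgroup's state, so for Char. 3 the derived state is '0', and for the remaining characters it is '1'.
Only Taxon 2, Taxon 6, and Taxon 9 show the derived state '1' for Char. 1, supporting them as a clade.
All ingroup taxa share the derived state '1' for Char. 2; it defines the ingroup but does not resolve relationships within it.
Only Taxon 2 and Taxon 6 show the derived state '0' for Char. 3, supporting them as a clade.
Most parsimonious ingroup topology: (Taxon 7,(Taxon 9,(Taxon 6,Taxon 2))).
The clade {Taxon 2, Taxon 6} is supported by Char. 3: its derived state '0' occurs in exactly those taxa and in no other taxon (including the outgroup).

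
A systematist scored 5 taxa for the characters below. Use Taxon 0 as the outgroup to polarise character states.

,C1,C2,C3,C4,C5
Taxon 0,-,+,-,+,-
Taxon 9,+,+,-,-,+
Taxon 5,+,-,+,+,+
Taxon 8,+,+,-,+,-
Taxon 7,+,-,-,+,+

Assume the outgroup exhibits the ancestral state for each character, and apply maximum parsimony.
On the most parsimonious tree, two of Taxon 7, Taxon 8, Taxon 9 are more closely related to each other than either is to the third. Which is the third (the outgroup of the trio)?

Character polarity is set by the outgroup: the derived state is whichever differs from the outgroup's state, so for C2, C4 the derived state is '-', and for the remaining characters it is '+'.
C1 (derived state '+') is shared by all ingroup taxa — unites the whole ingroup.
C2 (derived state '-') is shared by Taxon 5 and Taxon 7 — a synapomorphy uniting that clade.
C3 (derived state '+') is unique to Taxon 5 (autapomorphy; uninformative for grouping).
C4 (derived state '-') is unique to Taxon 9 (autapomorphy; uninformative for grouping).
Only Taxon 5, Taxon 7, and Taxon 9 show the derived state '+' for C5, supporting them as a clade.
Most parsimonious ingroup topology: ((Taxon 9,(Taxon 5,Taxon 7)),Taxon 8).
Taxon 7 and Taxon 9 share a more recent common ancestor with each other than either does with Taxon 8, so Taxon 8 is the least closely related of the three.

Taxon 8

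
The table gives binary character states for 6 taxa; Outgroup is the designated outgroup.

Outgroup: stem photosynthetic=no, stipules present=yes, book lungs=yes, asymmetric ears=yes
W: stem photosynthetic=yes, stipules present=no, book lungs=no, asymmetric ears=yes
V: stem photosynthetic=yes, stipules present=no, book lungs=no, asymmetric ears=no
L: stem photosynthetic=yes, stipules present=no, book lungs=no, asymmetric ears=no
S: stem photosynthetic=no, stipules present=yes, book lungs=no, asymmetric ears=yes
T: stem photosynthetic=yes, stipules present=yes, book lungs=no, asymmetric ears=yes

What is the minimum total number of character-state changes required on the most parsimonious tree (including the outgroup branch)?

4

Character polarity is set by the outgroup: the derived state is whichever differs from the outgroup's state, so for stipules present, book lungs, asymmetric ears the derived state is 'no', and for the remaining characters it is 'yes'.
Only L, T, V, and W show the derived state 'yes' for stem photosynthetic, supporting them as a clade.
Only L, V, and W show the derived state 'no' for stipules present, supporting them as a clade.
book lungs (derived state 'no') is shared by all ingroup taxa — unites the whole ingroup.
Only L and V show the derived state 'no' for asymmetric ears, supporting them as a clade.
Most parsimonious ingroup topology: (((W,(V,L)),T),S).
Changes per character on this tree: stem photosynthetic: 1; stipules present: 1; book lungs: 1; asymmetric ears: 1.
Total = 4.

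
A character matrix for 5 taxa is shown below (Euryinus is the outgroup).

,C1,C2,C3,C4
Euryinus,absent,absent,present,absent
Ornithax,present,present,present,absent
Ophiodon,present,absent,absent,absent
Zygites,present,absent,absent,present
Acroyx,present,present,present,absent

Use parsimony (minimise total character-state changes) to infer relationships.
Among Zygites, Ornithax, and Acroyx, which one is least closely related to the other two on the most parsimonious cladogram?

Zygites

Character polarity is set by the outgroup: the derived state is whichever differs from the outgroup's state, so for C3 the derived state is 'absent', and for the remaining characters it is 'present'.
All ingroup taxa share the derived state 'present' for C1; it defines the ingroup but does not resolve relationships within it.
C2 (derived state 'present') is shared by Acroyx and Ornithax — a synapomorphy uniting that clade.
C3: derived state 'absent' in Ophiodon and Zygites only — synapomorphy for {Ophiodon, Zygites}.
C4 (derived state 'present') is unique to Zygites (autapomorphy; uninformative for grouping).
Most parsimonious ingroup topology: ((Ornithax,Acroyx),(Ophiodon,Zygites)).
Ornithax and Acroyx share a more recent common ancestor with each other than either does with Zygites, so Zygites is the least closely related of the three.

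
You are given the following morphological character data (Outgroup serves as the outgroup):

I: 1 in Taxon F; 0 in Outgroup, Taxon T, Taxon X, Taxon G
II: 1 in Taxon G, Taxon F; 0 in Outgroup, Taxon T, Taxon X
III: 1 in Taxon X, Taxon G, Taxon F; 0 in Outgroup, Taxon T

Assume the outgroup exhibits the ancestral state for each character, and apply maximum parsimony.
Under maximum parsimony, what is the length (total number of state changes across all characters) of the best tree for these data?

3

The outgroup has state '0' for every character, so '1' is the derived state throughout.
I (derived state '1') is unique to Taxon F (autapomorphy; uninformative for grouping).
II: derived state '1' in Taxon F and Taxon G only — synapomorphy for {Taxon F, Taxon G}.
III: derived state '1' in Taxon F, Taxon G, and Taxon X only — synapomorphy for {Taxon F, Taxon G, Taxon X}.
Most parsimonious ingroup topology: (Taxon T,(Taxon X,(Taxon G,Taxon F))).
Changes per character on this tree: I: 1; II: 1; III: 1.
Total = 3.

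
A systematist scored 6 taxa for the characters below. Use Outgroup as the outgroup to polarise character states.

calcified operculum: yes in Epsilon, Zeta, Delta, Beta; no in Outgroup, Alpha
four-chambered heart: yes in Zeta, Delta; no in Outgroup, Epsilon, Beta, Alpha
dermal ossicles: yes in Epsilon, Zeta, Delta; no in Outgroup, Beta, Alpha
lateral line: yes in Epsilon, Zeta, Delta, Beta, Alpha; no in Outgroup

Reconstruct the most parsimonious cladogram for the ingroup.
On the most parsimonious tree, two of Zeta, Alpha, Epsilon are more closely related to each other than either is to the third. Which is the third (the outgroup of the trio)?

Alpha

The outgroup has state 'no' for every character, so 'yes' is the derived state throughout.
calcified operculum: derived state 'yes' in Beta, Delta, Epsilon, and Zeta only — synapomorphy for {Beta, Delta, Epsilon, Zeta}.
four-chambered heart: derived state 'yes' in Delta and Zeta only — synapomorphy for {Delta, Zeta}.
dermal ossicles (derived state 'yes') is shared by Delta, Epsilon, and Zeta — a synapomorphy uniting that clade.
All ingroup taxa share the derived state 'yes' for lateral line; it defines the ingroup but does not resolve relationships within it.
Most parsimonious ingroup topology: (((Epsilon,(Zeta,Delta)),Beta),Alpha).
Epsilon and Zeta share a more recent common ancestor with each other than either does with Alpha, so Alpha is the least closely related of the three.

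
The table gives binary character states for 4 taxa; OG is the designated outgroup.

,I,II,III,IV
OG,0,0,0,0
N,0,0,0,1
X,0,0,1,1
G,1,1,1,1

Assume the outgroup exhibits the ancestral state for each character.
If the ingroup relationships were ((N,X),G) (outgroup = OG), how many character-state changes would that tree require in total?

Map each character onto ((N,X),G) (rooted by OG) and count the minimum state changes it requires (Fitch parsimony):
I: 1; II: 1; III: 2; IV: 1.
Total tree length = 5.

5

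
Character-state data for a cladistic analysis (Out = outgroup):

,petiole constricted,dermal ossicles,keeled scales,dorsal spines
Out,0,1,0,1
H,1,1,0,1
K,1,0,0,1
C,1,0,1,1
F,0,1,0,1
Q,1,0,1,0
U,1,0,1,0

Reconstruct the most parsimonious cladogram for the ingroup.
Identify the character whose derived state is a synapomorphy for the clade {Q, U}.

Character polarity is set by the outgroup: the derived state is whichever differs from the outgroup's state, so for dermal ossicles, dorsal spines the derived state is '0', and for the remaining characters it is '1'.
petiole constricted (derived state '1') is shared by C, H, K, Q, and U — a synapomorphy uniting that clade.
dermal ossicles (derived state '0') is shared by C, K, Q, and U — a synapomorphy uniting that clade.
keeled scales: derived state '1' in C, Q, and U only — synapomorphy for {C, Q, U}.
Only Q and U show the derived state '0' for dorsal spines, supporting them as a clade.
Most parsimonious ingroup topology: ((H,(K,(C,(Q,U)))),F).
The clade {Q, U} is supported by dorsal spines: its derived state '0' occurs in exactly those taxa and in no other taxon (including the outgroup).

dorsal spines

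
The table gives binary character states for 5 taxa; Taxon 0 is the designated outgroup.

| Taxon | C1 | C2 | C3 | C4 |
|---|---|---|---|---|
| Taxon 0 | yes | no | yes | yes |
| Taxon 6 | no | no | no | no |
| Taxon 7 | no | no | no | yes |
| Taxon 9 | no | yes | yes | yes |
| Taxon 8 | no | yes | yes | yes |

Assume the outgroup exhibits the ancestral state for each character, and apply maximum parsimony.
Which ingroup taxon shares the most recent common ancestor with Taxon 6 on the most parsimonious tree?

Taxon 7

Character polarity is set by the outgroup: the derived state is whichever differs from the outgroup's state, so for C1, C3, C4 the derived state is 'no', and for the remaining characters it is 'yes'.
C1 (derived state 'no') is shared by all ingroup taxa — unites the whole ingroup.
C2: derived state 'yes' in Taxon 8 and Taxon 9 only — synapomorphy for {Taxon 8, Taxon 9}.
Only Taxon 6 and Taxon 7 show the derived state 'no' for C3, supporting them as a clade.
C4 (derived state 'no') is unique to Taxon 6 (autapomorphy; uninformative for grouping).
Most parsimonious ingroup topology: ((Taxon 6,Taxon 7),(Taxon 9,Taxon 8)).
Taxon 6 and Taxon 7 form a cherry on this tree, so they are sister taxa.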